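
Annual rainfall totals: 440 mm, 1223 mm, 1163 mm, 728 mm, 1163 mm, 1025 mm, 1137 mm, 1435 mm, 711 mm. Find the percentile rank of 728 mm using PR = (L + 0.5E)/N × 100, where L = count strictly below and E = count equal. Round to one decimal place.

N = 9.
Strictly below 728: 2. Equal to 728: 1.
PR = (2 + 0.5·1)/9 × 100 = 27.8

27.8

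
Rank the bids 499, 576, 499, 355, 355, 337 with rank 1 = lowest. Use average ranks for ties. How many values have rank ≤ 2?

1

Sorted (ascending): 337, 355, 355, 499, 499, 576
The 2 values of 355 occupy positions 2–3 → average rank (2+3)/2 = 2.5.
The 2 values of 499 occupy positions 4–5 → average rank (4+5)/2 = 4.5.
Ranks ≤ 2: {1} → 1 value.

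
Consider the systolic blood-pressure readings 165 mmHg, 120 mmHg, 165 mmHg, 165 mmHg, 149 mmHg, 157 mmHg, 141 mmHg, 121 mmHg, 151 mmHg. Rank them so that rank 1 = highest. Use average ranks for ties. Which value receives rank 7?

Sorted (descending): 165, 165, 165, 157, 151, 149, 141, 121, 120
The 3 values of 165 occupy positions 1–3 → average rank 2.
Rank 7 → value 141.

141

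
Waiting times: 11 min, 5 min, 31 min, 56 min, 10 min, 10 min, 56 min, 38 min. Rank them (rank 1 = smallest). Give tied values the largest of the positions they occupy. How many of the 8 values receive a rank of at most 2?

1

Sorted (ascending): 5, 10, 10, 11, 31, 38, 56, 56
The 2 values of 10 occupy positions 2–3 → each gets rank 3.
The 2 values of 56 occupy positions 7–8 → each gets rank 8.
Ranks ≤ 2: {1} → 1 value.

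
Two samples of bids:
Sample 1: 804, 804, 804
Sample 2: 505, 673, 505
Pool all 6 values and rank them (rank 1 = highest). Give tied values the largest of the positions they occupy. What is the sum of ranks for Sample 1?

9

Sorted (descending): 804, 804, 804, 673, 505, 505
The 3 values of 804 occupy positions 1–3 → each gets rank 3.
The 2 values of 505 occupy positions 5–6 → each gets rank 6.
Sample 1 values → pooled ranks: 804→3, 804→3, 804→3
Rank sum = 3 + 3 + 3 = 9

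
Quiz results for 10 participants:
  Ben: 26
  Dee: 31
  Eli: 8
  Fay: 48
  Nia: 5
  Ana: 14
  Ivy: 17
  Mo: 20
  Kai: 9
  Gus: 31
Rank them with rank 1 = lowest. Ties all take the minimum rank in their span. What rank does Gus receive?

Sorted (ascending): 5, 8, 9, 14, 17, 20, 26, 31, 31, 48
The 2 values of 31 occupy positions 8–9 → each gets rank 8.
Gus has value 31 → rank 8.

8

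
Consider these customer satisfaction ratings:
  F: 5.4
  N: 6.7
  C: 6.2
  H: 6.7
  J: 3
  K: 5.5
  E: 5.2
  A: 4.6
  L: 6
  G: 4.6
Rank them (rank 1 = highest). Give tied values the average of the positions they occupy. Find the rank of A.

8.5

Sorted (descending): 6.7, 6.7, 6.2, 6, 5.5, 5.4, 5.2, 4.6, 4.6, 3
The 2 values of 6.7 occupy positions 1–2 → average rank (1+2)/2 = 1.5.
The 2 values of 4.6 occupy positions 8–9 → average rank (8+9)/2 = 8.5.
A has value 4.6 → rank 8.5.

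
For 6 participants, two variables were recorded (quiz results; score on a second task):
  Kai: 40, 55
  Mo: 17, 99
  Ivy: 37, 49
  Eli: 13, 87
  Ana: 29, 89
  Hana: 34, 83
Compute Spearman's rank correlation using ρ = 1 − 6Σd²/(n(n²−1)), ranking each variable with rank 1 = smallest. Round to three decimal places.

-0.771

Ranks of variable 1: 6, 2, 5, 1, 3, 4
Ranks of variable 2: 2, 6, 1, 4, 5, 3
d = r₁ − r₂: 4, -4, 4, -3, -2, 1
d²: 16, 16, 16, 9, 4, 1; Σd² = 62
ρ = 1 − 6·62/(6·35) = 1 − 372/210 = -0.771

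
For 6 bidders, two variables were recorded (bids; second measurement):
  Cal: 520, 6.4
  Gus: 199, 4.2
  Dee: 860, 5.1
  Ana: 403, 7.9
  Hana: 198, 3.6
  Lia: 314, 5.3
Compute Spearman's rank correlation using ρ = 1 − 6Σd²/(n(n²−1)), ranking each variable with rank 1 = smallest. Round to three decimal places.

0.600

Ranks of variable 1: 5, 2, 6, 4, 1, 3
Ranks of variable 2: 5, 2, 3, 6, 1, 4
d = r₁ − r₂: 0, 0, 3, -2, 0, -1
d²: 0, 0, 9, 4, 0, 1; Σd² = 14
ρ = 1 − 6·14/(6·35) = 1 − 84/210 = 0.600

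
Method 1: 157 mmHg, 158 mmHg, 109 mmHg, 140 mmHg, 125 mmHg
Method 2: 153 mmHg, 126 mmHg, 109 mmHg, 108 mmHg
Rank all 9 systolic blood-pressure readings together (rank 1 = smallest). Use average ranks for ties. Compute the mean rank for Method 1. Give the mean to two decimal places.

5.90

Sorted (ascending): 108, 109, 109, 125, 126, 140, 153, 157, 158
The 2 values of 109 occupy positions 2–3 → average rank (2+3)/2 = 2.5.
Method 1 values → pooled ranks: 157→8, 158→9, 109→2.5, 140→6, 125→4
Mean rank = (8 + 9 + 2.5 + 6 + 4) / 5 = 5.90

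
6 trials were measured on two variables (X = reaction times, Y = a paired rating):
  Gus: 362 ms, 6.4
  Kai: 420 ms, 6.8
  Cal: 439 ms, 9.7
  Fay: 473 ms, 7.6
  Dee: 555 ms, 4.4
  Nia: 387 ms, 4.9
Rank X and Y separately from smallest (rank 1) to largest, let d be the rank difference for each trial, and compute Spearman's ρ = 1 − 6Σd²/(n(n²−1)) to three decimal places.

Ranks of variable 1: 1, 3, 4, 5, 6, 2
Ranks of variable 2: 3, 4, 6, 5, 1, 2
d = r₁ − r₂: -2, -1, -2, 0, 5, 0
d²: 4, 1, 4, 0, 25, 0; Σd² = 34
ρ = 1 − 6·34/(6·35) = 1 − 204/210 = 0.029

0.029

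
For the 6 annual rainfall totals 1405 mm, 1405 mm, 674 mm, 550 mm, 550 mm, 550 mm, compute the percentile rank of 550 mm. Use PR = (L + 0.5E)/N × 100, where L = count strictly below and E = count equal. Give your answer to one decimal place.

N = 6.
Strictly below 550: 0. Equal to 550: 3.
PR = (0 + 0.5·3)/6 × 100 = 25.0

25.0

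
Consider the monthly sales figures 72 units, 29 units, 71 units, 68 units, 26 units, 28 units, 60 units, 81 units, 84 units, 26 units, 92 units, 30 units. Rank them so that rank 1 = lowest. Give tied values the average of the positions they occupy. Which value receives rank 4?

29

Sorted (ascending): 26, 26, 28, 29, 30, 60, 68, 71, 72, 81, 84, 92
The 2 values of 26 occupy positions 1–2 → average rank (1+2)/2 = 1.5.
Rank 4 → value 29.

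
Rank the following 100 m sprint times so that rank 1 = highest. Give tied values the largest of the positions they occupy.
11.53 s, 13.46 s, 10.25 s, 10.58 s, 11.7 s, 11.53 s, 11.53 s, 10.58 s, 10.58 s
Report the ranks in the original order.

Sorted (descending): 13.46, 11.7, 11.53, 11.53, 11.53, 10.58, 10.58, 10.58, 10.25
The 3 values of 11.53 occupy positions 3–5 → each gets rank 5.
The 3 values of 10.58 occupy positions 6–8 → each gets rank 8.

5, 1, 9, 8, 2, 5, 5, 8, 8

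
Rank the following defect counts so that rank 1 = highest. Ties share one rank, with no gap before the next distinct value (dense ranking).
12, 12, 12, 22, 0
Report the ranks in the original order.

2, 2, 2, 1, 3

Sorted (descending): 22, 12, 12, 12, 0
The 3 values of 12 share dense rank 2.
Remaining distinct values take the next consecutive integers.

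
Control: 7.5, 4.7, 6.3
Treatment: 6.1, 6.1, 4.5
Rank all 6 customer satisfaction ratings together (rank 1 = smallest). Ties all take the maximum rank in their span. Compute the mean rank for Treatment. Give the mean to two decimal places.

Sorted (ascending): 4.5, 4.7, 6.1, 6.1, 6.3, 7.5
The 2 values of 6.1 occupy positions 3–4 → each gets rank 4.
Treatment values → pooled ranks: 6.1→4, 6.1→4, 4.5→1
Mean rank = (4 + 4 + 1) / 3 = 3.00

3.00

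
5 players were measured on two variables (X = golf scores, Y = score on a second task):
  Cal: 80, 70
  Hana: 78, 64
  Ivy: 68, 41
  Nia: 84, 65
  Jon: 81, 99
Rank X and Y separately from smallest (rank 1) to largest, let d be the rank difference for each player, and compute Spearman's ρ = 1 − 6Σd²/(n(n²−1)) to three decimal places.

Ranks of variable 1: 3, 2, 1, 5, 4
Ranks of variable 2: 4, 2, 1, 3, 5
d = r₁ − r₂: -1, 0, 0, 2, -1
d²: 1, 0, 0, 4, 1; Σd² = 6
ρ = 1 − 6·6/(5·24) = 1 − 36/120 = 0.700

0.700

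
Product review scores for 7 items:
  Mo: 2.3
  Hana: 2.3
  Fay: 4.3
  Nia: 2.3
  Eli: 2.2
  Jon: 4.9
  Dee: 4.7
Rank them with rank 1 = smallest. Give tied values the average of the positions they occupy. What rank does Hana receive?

3

Sorted (ascending): 2.2, 2.3, 2.3, 2.3, 4.3, 4.7, 4.9
The 3 values of 2.3 occupy positions 2–4 → average rank 3.
Hana has value 2.3 → rank 3.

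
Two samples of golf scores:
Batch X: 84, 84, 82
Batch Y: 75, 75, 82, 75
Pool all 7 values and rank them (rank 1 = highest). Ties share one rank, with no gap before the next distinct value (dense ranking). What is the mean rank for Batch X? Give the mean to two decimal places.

1.33

Sorted (descending): 84, 84, 82, 82, 75, 75, 75
The 2 values of 84 share dense rank 1.
The 2 values of 82 share dense rank 2.
The 3 values of 75 share dense rank 3.
Batch X values → pooled ranks: 84→1, 84→1, 82→2
Mean rank = (1 + 1 + 2) / 3 = 1.33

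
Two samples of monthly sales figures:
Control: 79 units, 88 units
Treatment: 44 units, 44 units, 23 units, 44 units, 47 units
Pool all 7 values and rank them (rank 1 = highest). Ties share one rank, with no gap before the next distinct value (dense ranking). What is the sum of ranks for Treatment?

20

Sorted (descending): 88, 79, 47, 44, 44, 44, 23
The 3 values of 44 share dense rank 4.
Remaining distinct values take the next consecutive integers.
Treatment values → pooled ranks: 44→4, 44→4, 23→5, 44→4, 47→3
Rank sum = 4 + 4 + 5 + 4 + 3 = 20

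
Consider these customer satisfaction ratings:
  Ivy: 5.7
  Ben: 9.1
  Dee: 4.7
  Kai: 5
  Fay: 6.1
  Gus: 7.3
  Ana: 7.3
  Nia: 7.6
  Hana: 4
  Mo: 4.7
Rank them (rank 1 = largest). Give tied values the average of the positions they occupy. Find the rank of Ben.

1

Sorted (descending): 9.1, 7.6, 7.3, 7.3, 6.1, 5.7, 5, 4.7, 4.7, 4
The 2 values of 7.3 occupy positions 3–4 → average rank (3+4)/2 = 3.5.
The 2 values of 4.7 occupy positions 8–9 → average rank (8+9)/2 = 8.5.
Ben has value 9.1 → rank 1.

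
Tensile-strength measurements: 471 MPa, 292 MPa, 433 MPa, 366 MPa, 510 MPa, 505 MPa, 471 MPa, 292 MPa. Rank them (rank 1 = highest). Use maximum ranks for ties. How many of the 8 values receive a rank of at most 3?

2

Sorted (descending): 510, 505, 471, 471, 433, 366, 292, 292
The 2 values of 471 occupy positions 3–4 → each gets rank 4.
The 2 values of 292 occupy positions 7–8 → each gets rank 8.
Ranks ≤ 3: {1, 2} → 2 values.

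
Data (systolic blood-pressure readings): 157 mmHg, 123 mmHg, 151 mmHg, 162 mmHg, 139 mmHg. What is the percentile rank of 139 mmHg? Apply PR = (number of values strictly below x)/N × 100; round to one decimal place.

20.0

N = 5.
Strictly below 139: 1. Equal to 139: 1.
PR = 1/5 × 100 = 20.0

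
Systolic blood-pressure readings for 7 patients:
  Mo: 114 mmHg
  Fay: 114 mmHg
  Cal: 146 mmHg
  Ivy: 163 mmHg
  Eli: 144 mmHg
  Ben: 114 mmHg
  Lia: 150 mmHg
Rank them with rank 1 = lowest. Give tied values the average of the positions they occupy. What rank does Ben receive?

Sorted (ascending): 114, 114, 114, 144, 146, 150, 163
The 3 values of 114 occupy positions 1–3 → average rank 2.
Ben has value 114 mmHg → rank 2.

2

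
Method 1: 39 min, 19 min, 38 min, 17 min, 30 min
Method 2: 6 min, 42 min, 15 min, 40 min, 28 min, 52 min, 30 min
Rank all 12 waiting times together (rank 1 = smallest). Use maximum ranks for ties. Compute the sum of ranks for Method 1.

Sorted (ascending): 6, 15, 17, 19, 28, 30, 30, 38, 39, 40, 42, 52
The 2 values of 30 occupy positions 6–7 → each gets rank 7.
Method 1 values → pooled ranks: 39→9, 19→4, 38→8, 17→3, 30→7
Rank sum = 9 + 4 + 8 + 3 + 7 = 31

31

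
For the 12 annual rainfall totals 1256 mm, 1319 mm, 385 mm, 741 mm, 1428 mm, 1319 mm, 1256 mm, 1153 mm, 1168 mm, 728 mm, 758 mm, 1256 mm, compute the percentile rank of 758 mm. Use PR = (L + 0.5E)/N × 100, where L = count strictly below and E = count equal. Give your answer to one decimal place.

29.2

N = 12.
Strictly below 758: 3. Equal to 758: 1.
PR = (3 + 0.5·1)/12 × 100 = 29.2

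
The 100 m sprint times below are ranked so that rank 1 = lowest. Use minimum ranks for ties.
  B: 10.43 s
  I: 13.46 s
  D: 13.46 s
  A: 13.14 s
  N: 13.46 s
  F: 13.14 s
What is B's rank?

1

Sorted (ascending): 10.43, 13.14, 13.14, 13.46, 13.46, 13.46
The 2 values of 13.14 occupy positions 2–3 → each gets rank 2.
The 3 values of 13.46 occupy positions 4–6 → each gets rank 4.
B has value 10.43 s → rank 1.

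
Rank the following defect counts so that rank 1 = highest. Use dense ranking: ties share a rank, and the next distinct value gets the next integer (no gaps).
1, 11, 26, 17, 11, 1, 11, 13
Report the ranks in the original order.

Sorted (descending): 26, 17, 13, 11, 11, 11, 1, 1
The 3 values of 11 share dense rank 4.
The 2 values of 1 share dense rank 5.
Remaining distinct values take the next consecutive integers.

5, 4, 1, 2, 4, 5, 4, 3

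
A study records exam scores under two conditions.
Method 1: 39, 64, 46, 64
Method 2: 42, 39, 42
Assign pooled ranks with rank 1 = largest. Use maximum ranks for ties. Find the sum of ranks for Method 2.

17

Sorted (descending): 64, 64, 46, 42, 42, 39, 39
The 2 values of 64 occupy positions 1–2 → each gets rank 2.
The 2 values of 42 occupy positions 4–5 → each gets rank 5.
The 2 values of 39 occupy positions 6–7 → each gets rank 7.
Method 2 values → pooled ranks: 42→5, 39→7, 42→5
Rank sum = 5 + 7 + 5 = 17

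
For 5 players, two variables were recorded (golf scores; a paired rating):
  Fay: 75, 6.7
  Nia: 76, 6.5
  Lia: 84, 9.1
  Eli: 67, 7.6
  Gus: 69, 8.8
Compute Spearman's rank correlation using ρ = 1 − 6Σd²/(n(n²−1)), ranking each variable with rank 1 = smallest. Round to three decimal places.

Ranks of variable 1: 3, 4, 5, 1, 2
Ranks of variable 2: 2, 1, 5, 3, 4
d = r₁ − r₂: 1, 3, 0, -2, -2
d²: 1, 9, 0, 4, 4; Σd² = 18
ρ = 1 − 6·18/(5·24) = 1 − 108/120 = 0.100

0.100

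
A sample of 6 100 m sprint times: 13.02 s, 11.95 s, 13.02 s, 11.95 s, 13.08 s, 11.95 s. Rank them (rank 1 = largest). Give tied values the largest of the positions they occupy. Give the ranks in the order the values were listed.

Sorted (descending): 13.08, 13.02, 13.02, 11.95, 11.95, 11.95
The 2 values of 13.02 occupy positions 2–3 → each gets rank 3.
The 3 values of 11.95 occupy positions 4–6 → each gets rank 6.

3, 6, 3, 6, 1, 6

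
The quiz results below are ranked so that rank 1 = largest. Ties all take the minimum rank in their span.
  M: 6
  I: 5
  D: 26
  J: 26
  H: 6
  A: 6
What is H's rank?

Sorted (descending): 26, 26, 6, 6, 6, 5
The 2 values of 26 occupy positions 1–2 → each gets rank 1.
The 3 values of 6 occupy positions 3–5 → each gets rank 3.
H has value 6 → rank 3.

3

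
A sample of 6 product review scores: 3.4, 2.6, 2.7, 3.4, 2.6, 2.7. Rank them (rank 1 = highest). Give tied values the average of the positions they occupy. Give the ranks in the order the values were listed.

1.5, 5.5, 3.5, 1.5, 5.5, 3.5

Sorted (descending): 3.4, 3.4, 2.7, 2.7, 2.6, 2.6
The 2 values of 3.4 occupy positions 1–2 → average rank (1+2)/2 = 1.5.
The 2 values of 2.7 occupy positions 3–4 → average rank (3+4)/2 = 3.5.
The 2 values of 2.6 occupy positions 5–6 → average rank (5+6)/2 = 5.5.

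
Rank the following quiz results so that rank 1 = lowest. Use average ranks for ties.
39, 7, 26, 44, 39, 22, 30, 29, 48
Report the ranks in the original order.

Sorted (ascending): 7, 22, 26, 29, 30, 39, 39, 44, 48
The 2 values of 39 occupy positions 6–7 → average rank (6+7)/2 = 6.5.

6.5, 1, 3, 8, 6.5, 2, 5, 4, 9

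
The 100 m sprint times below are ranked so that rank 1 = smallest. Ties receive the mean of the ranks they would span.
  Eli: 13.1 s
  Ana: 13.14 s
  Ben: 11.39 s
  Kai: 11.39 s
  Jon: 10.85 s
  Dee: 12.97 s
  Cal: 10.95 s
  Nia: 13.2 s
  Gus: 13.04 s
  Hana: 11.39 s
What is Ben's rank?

Sorted (ascending): 10.85, 10.95, 11.39, 11.39, 11.39, 12.97, 13.04, 13.1, 13.14, 13.2
The 3 values of 11.39 occupy positions 3–5 → average rank 4.
Ben has value 11.39 s → rank 4.

4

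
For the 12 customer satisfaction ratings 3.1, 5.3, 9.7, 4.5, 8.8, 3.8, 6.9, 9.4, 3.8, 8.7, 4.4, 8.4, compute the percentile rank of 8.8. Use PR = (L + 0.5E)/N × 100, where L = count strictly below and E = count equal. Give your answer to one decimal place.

79.2

N = 12.
Strictly below 8.8: 9. Equal to 8.8: 1.
PR = (9 + 0.5·1)/12 × 100 = 79.2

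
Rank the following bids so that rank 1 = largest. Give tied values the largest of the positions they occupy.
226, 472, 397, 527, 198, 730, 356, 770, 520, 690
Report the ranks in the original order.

9, 6, 7, 4, 10, 2, 8, 1, 5, 3

Sorted (descending): 770, 730, 690, 527, 520, 472, 397, 356, 226, 198
No ties — each value takes its position as its rank.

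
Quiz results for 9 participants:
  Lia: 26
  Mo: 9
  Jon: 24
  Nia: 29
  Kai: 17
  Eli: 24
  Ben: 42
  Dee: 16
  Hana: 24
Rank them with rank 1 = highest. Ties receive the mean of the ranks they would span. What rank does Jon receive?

Sorted (descending): 42, 29, 26, 24, 24, 24, 17, 16, 9
The 3 values of 24 occupy positions 4–6 → average rank 5.
Jon has value 24 → rank 5.

5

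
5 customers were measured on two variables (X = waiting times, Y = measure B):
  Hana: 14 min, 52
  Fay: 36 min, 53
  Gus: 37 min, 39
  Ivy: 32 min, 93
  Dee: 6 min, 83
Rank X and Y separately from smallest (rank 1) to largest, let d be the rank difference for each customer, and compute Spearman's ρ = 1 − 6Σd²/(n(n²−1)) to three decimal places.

-0.500

Ranks of variable 1: 2, 4, 5, 3, 1
Ranks of variable 2: 2, 3, 1, 5, 4
d = r₁ − r₂: 0, 1, 4, -2, -3
d²: 0, 1, 16, 4, 9; Σd² = 30
ρ = 1 − 6·30/(5·24) = 1 − 180/120 = -0.500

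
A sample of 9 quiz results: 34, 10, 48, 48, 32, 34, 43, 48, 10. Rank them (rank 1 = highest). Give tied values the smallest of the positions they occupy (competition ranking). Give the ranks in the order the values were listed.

5, 8, 1, 1, 7, 5, 4, 1, 8

Sorted (descending): 48, 48, 48, 43, 34, 34, 32, 10, 10
The 3 values of 48 occupy positions 1–3 → each gets rank 1.
The 2 values of 34 occupy positions 5–6 → each gets rank 5.
The 2 values of 10 occupy positions 8–9 → each gets rank 8.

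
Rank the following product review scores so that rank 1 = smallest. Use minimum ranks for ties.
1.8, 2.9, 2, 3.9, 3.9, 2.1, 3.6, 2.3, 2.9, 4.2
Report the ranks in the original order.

Sorted (ascending): 1.8, 2, 2.1, 2.3, 2.9, 2.9, 3.6, 3.9, 3.9, 4.2
The 2 values of 2.9 occupy positions 5–6 → each gets rank 5.
The 2 values of 3.9 occupy positions 8–9 → each gets rank 8.

1, 5, 2, 8, 8, 3, 7, 4, 5, 10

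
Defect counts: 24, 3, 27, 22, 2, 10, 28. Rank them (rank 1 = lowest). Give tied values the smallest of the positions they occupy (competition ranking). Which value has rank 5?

24

Sorted (ascending): 2, 3, 10, 22, 24, 27, 28
No ties — each value takes its position as its rank.
Rank 5 → value 24.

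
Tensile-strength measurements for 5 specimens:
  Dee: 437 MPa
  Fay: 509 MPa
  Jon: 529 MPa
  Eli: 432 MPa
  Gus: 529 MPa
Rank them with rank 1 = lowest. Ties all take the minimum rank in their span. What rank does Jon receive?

4

Sorted (ascending): 432, 437, 509, 529, 529
The 2 values of 529 occupy positions 4–5 → each gets rank 4.
Jon has value 529 MPa → rank 4.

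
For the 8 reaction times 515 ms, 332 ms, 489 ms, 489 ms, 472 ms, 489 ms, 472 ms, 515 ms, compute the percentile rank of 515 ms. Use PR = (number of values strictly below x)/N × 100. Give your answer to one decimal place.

N = 8.
Strictly below 515: 6. Equal to 515: 2.
PR = 6/8 × 100 = 75.0

75.0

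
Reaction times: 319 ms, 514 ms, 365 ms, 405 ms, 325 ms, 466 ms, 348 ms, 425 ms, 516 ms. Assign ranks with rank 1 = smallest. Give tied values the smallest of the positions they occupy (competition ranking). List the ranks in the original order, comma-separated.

1, 8, 4, 5, 2, 7, 3, 6, 9

Sorted (ascending): 319, 325, 348, 365, 405, 425, 466, 514, 516
No ties — each value takes its position as its rank.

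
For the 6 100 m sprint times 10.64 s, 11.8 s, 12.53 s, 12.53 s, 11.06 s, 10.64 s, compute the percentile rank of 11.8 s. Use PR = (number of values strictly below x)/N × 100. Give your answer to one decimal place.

N = 6.
Strictly below 11.8: 3. Equal to 11.8: 1.
PR = 3/6 × 100 = 50.0

50.0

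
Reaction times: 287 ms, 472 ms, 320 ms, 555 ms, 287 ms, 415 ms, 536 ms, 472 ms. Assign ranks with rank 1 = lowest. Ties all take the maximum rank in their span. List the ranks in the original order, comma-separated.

Sorted (ascending): 287, 287, 320, 415, 472, 472, 536, 555
The 2 values of 287 occupy positions 1–2 → each gets rank 2.
The 2 values of 472 occupy positions 5–6 → each gets rank 6.

2, 6, 3, 8, 2, 4, 7, 6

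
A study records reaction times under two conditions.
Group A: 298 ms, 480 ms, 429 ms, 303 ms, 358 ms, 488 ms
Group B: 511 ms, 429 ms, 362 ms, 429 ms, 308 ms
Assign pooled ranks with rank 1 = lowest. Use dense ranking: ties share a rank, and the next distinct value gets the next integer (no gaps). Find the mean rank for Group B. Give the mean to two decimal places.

5.80

Sorted (ascending): 298, 303, 308, 358, 362, 429, 429, 429, 480, 488, 511
The 3 values of 429 share dense rank 6.
Remaining distinct values take the next consecutive integers.
Group B values → pooled ranks: 511→9, 429→6, 362→5, 429→6, 308→3
Mean rank = (9 + 6 + 5 + 6 + 3) / 5 = 5.80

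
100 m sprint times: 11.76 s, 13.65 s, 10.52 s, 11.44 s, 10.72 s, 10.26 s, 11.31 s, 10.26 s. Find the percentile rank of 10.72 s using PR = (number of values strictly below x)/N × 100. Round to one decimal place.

N = 8.
Strictly below 10.72: 3. Equal to 10.72: 1.
PR = 3/8 × 100 = 37.5

37.5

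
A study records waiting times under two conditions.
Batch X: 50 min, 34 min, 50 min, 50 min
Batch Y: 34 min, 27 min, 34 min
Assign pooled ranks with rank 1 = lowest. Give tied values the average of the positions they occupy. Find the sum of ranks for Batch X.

21

Sorted (ascending): 27, 34, 34, 34, 50, 50, 50
The 3 values of 34 occupy positions 2–4 → average rank 3.
The 3 values of 50 occupy positions 5–7 → average rank 6.
Batch X values → pooled ranks: 50→6, 34→3, 50→6, 50→6
Rank sum = 6 + 3 + 6 + 6 = 21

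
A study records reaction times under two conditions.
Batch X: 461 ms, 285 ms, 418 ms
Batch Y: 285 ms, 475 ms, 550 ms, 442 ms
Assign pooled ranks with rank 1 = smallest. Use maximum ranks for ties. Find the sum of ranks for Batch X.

Sorted (ascending): 285, 285, 418, 442, 461, 475, 550
The 2 values of 285 occupy positions 1–2 → each gets rank 2.
Batch X values → pooled ranks: 461→5, 285→2, 418→3
Rank sum = 5 + 2 + 3 = 10

10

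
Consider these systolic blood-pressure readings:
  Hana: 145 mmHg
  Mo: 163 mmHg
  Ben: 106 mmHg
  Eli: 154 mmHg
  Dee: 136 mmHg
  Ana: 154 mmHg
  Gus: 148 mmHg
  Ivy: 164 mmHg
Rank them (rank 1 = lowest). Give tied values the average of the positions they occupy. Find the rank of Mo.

7

Sorted (ascending): 106, 136, 145, 148, 154, 154, 163, 164
The 2 values of 154 occupy positions 5–6 → average rank (5+6)/2 = 5.5.
Mo has value 163 mmHg → rank 7.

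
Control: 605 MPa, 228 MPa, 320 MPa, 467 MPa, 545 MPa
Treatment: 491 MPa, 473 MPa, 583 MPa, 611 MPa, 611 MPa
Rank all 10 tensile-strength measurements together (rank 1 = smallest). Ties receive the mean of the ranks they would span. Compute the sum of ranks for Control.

20

Sorted (ascending): 228, 320, 467, 473, 491, 545, 583, 605, 611, 611
The 2 values of 611 occupy positions 9–10 → average rank (9+10)/2 = 9.5.
Control values → pooled ranks: 605→8, 228→1, 320→2, 467→3, 545→6
Rank sum = 8 + 1 + 2 + 3 + 6 = 20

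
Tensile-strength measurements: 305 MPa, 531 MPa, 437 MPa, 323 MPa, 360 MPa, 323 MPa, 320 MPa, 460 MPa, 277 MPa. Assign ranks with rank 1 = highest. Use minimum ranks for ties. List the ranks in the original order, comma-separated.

8, 1, 3, 5, 4, 5, 7, 2, 9

Sorted (descending): 531, 460, 437, 360, 323, 323, 320, 305, 277
The 2 values of 323 occupy positions 5–6 → each gets rank 5.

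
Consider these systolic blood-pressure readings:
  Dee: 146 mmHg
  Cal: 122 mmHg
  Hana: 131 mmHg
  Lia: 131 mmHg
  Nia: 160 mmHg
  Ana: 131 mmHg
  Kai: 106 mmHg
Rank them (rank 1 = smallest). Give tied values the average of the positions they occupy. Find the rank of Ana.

Sorted (ascending): 106, 122, 131, 131, 131, 146, 160
The 3 values of 131 occupy positions 3–5 → average rank 4.
Ana has value 131 mmHg → rank 4.

4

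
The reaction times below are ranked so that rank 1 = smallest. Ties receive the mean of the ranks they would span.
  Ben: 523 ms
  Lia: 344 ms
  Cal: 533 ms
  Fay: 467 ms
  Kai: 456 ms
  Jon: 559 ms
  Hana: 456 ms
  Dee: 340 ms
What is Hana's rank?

Sorted (ascending): 340, 344, 456, 456, 467, 523, 533, 559
The 2 values of 456 occupy positions 3–4 → average rank (3+4)/2 = 3.5.
Hana has value 456 ms → rank 3.5.

3.5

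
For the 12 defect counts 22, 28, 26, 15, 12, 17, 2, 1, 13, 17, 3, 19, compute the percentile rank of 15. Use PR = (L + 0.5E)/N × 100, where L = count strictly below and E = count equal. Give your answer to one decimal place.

45.8

N = 12.
Strictly below 15: 5. Equal to 15: 1.
PR = (5 + 0.5·1)/12 × 100 = 45.8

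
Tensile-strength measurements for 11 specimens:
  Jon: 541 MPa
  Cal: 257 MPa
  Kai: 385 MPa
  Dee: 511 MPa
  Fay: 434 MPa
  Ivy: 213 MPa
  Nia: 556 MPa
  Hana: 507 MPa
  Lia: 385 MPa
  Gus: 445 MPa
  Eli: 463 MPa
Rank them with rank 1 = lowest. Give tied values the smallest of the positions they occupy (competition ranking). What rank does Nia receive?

11

Sorted (ascending): 213, 257, 385, 385, 434, 445, 463, 507, 511, 541, 556
The 2 values of 385 occupy positions 3–4 → each gets rank 3.
Nia has value 556 MPa → rank 11.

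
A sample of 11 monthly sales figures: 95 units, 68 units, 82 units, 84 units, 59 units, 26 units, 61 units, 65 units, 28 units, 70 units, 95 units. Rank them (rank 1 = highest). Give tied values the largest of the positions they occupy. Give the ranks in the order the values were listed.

Sorted (descending): 95, 95, 84, 82, 70, 68, 65, 61, 59, 28, 26
The 2 values of 95 occupy positions 1–2 → each gets rank 2.

2, 6, 4, 3, 9, 11, 8, 7, 10, 5, 2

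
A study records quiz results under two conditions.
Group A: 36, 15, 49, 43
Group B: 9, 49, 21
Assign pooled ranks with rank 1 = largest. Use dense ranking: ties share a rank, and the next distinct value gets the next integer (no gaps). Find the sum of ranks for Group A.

Sorted (descending): 49, 49, 43, 36, 21, 15, 9
The 2 values of 49 share dense rank 1.
Remaining distinct values take the next consecutive integers.
Group A values → pooled ranks: 36→3, 15→5, 49→1, 43→2
Rank sum = 3 + 5 + 1 + 2 = 11

11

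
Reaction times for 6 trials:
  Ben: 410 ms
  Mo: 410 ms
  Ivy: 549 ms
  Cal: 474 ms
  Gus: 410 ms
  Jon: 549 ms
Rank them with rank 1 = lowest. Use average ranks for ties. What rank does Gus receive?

Sorted (ascending): 410, 410, 410, 474, 549, 549
The 3 values of 410 occupy positions 1–3 → average rank 2.
The 2 values of 549 occupy positions 5–6 → average rank (5+6)/2 = 5.5.
Gus has value 410 ms → rank 2.

2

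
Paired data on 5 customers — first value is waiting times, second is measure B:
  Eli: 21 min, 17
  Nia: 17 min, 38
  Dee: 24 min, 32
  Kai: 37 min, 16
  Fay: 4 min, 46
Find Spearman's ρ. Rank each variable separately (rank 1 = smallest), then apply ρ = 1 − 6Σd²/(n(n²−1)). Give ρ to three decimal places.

Ranks of variable 1: 3, 2, 4, 5, 1
Ranks of variable 2: 2, 4, 3, 1, 5
d = r₁ − r₂: 1, -2, 1, 4, -4
d²: 1, 4, 1, 16, 16; Σd² = 38
ρ = 1 − 6·38/(5·24) = 1 − 228/120 = -0.900

-0.900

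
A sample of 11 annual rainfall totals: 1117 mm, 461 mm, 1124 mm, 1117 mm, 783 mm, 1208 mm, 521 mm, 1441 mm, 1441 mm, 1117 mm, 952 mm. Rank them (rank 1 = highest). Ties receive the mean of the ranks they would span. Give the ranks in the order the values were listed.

6, 11, 4, 6, 9, 3, 10, 1.5, 1.5, 6, 8

Sorted (descending): 1441, 1441, 1208, 1124, 1117, 1117, 1117, 952, 783, 521, 461
The 2 values of 1441 occupy positions 1–2 → average rank (1+2)/2 = 1.5.
The 3 values of 1117 occupy positions 5–7 → average rank 6.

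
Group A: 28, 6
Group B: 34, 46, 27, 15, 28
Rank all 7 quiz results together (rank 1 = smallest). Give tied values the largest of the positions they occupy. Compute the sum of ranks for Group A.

Sorted (ascending): 6, 15, 27, 28, 28, 34, 46
The 2 values of 28 occupy positions 4–5 → each gets rank 5.
Group A values → pooled ranks: 28→5, 6→1
Rank sum = 5 + 1 = 6

6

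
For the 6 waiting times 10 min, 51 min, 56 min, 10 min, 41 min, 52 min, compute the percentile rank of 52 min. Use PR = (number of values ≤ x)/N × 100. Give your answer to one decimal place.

83.3

N = 6.
Strictly below 52: 4. Equal to 52: 1.
PR = 5/6 × 100 = 83.3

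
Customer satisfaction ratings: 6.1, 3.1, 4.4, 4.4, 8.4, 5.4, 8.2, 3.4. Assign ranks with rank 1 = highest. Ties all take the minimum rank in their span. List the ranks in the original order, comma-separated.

3, 8, 5, 5, 1, 4, 2, 7

Sorted (descending): 8.4, 8.2, 6.1, 5.4, 4.4, 4.4, 3.4, 3.1
The 2 values of 4.4 occupy positions 5–6 → each gets rank 5.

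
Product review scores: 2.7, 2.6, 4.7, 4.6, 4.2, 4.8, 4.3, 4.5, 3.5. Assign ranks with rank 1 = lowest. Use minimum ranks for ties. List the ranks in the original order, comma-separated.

2, 1, 8, 7, 4, 9, 5, 6, 3

Sorted (ascending): 2.6, 2.7, 3.5, 4.2, 4.3, 4.5, 4.6, 4.7, 4.8
No ties — each value takes its position as its rank.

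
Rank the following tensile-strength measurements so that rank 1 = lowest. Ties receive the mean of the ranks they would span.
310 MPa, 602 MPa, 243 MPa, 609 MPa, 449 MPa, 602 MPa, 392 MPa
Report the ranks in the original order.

2, 5.5, 1, 7, 4, 5.5, 3

Sorted (ascending): 243, 310, 392, 449, 602, 602, 609
The 2 values of 602 occupy positions 5–6 → average rank (5+6)/2 = 5.5.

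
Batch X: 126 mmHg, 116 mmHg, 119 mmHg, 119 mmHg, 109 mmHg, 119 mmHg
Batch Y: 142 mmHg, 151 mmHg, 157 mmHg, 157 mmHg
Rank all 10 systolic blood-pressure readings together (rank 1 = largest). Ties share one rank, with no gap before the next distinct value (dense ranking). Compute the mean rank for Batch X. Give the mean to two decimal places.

5.33

Sorted (descending): 157, 157, 151, 142, 126, 119, 119, 119, 116, 109
The 2 values of 157 share dense rank 1.
The 3 values of 119 share dense rank 5.
Remaining distinct values take the next consecutive integers.
Batch X values → pooled ranks: 126→4, 116→6, 119→5, 119→5, 109→7, 119→5
Mean rank = (4 + 6 + 5 + 5 + 7 + 5) / 6 = 5.33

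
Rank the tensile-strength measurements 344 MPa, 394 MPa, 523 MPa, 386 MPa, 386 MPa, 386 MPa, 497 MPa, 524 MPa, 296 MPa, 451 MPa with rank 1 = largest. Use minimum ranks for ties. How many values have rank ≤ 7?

Sorted (descending): 524, 523, 497, 451, 394, 386, 386, 386, 344, 296
The 3 values of 386 occupy positions 6–8 → each gets rank 6.
Ranks ≤ 7: {1, 2, 3, 4, 5, 6, 6, 6} → 8 values.

8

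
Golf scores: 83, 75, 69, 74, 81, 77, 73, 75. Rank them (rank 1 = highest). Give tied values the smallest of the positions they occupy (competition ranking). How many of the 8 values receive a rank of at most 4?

Sorted (descending): 83, 81, 77, 75, 75, 74, 73, 69
The 2 values of 75 occupy positions 4–5 → each gets rank 4.
Ranks ≤ 4: {1, 2, 3, 4, 4} → 5 values.

5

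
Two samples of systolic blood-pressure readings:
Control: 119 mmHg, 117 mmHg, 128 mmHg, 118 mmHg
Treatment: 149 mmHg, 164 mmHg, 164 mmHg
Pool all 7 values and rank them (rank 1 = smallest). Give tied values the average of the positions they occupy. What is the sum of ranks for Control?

10

Sorted (ascending): 117, 118, 119, 128, 149, 164, 164
The 2 values of 164 occupy positions 6–7 → average rank (6+7)/2 = 6.5.
Control values → pooled ranks: 119→3, 117→1, 128→4, 118→2
Rank sum = 3 + 1 + 4 + 2 = 10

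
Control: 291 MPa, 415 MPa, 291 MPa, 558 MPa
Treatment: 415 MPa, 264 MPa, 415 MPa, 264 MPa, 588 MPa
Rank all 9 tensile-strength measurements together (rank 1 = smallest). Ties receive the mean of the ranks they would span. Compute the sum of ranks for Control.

21

Sorted (ascending): 264, 264, 291, 291, 415, 415, 415, 558, 588
The 2 values of 264 occupy positions 1–2 → average rank (1+2)/2 = 1.5.
The 2 values of 291 occupy positions 3–4 → average rank (3+4)/2 = 3.5.
The 3 values of 415 occupy positions 5–7 → average rank 6.
Control values → pooled ranks: 291→3.5, 415→6, 291→3.5, 558→8
Rank sum = 3.5 + 6 + 3.5 + 8 = 21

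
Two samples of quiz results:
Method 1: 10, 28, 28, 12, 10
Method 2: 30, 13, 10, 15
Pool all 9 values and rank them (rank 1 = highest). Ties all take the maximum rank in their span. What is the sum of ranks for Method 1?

Sorted (descending): 30, 28, 28, 15, 13, 12, 10, 10, 10
The 2 values of 28 occupy positions 2–3 → each gets rank 3.
The 3 values of 10 occupy positions 7–9 → each gets rank 9.
Method 1 values → pooled ranks: 10→9, 28→3, 28→3, 12→6, 10→9
Rank sum = 9 + 3 + 3 + 6 + 9 = 30

30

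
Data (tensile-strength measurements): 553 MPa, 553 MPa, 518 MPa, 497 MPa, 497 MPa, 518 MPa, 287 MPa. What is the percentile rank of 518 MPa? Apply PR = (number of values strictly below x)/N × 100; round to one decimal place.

N = 7.
Strictly below 518: 3. Equal to 518: 2.
PR = 3/7 × 100 = 42.9

42.9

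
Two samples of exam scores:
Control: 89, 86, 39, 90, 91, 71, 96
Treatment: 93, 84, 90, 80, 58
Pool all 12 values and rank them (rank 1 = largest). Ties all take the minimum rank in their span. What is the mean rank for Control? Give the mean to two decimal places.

6.14

Sorted (descending): 96, 93, 91, 90, 90, 89, 86, 84, 80, 71, 58, 39
The 2 values of 90 occupy positions 4–5 → each gets rank 4.
Control values → pooled ranks: 89→6, 86→7, 39→12, 90→4, 91→3, 71→10, 96→1
Mean rank = (6 + 7 + 12 + 4 + 3 + 10 + 1) / 7 = 6.14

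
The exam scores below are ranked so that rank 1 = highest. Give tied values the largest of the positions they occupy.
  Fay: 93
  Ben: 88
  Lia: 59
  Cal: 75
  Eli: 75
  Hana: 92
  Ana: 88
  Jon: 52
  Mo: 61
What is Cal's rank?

Sorted (descending): 93, 92, 88, 88, 75, 75, 61, 59, 52
The 2 values of 88 occupy positions 3–4 → each gets rank 4.
The 2 values of 75 occupy positions 5–6 → each gets rank 6.
Cal has value 75 → rank 6.

6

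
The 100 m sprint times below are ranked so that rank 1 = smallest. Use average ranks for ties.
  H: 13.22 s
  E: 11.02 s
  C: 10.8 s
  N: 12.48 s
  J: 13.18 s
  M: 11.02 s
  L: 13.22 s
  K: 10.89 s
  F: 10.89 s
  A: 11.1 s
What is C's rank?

Sorted (ascending): 10.8, 10.89, 10.89, 11.02, 11.02, 11.1, 12.48, 13.18, 13.22, 13.22
The 2 values of 10.89 occupy positions 2–3 → average rank (2+3)/2 = 2.5.
The 2 values of 11.02 occupy positions 4–5 → average rank (4+5)/2 = 4.5.
The 2 values of 13.22 occupy positions 9–10 → average rank (9+10)/2 = 9.5.
C has value 10.8 s → rank 1.

1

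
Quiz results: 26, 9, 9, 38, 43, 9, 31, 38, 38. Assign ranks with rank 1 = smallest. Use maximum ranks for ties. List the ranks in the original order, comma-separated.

4, 3, 3, 8, 9, 3, 5, 8, 8

Sorted (ascending): 9, 9, 9, 26, 31, 38, 38, 38, 43
The 3 values of 9 occupy positions 1–3 → each gets rank 3.
The 3 values of 38 occupy positions 6–8 → each gets rank 8.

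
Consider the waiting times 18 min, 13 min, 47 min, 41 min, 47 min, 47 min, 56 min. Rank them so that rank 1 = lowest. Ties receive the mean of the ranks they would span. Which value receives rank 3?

Sorted (ascending): 13, 18, 41, 47, 47, 47, 56
The 3 values of 47 occupy positions 4–6 → average rank 5.
Rank 3 → value 41.

41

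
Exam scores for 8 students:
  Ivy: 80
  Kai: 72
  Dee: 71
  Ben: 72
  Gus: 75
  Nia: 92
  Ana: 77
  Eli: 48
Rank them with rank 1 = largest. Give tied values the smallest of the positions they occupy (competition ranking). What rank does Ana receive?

3

Sorted (descending): 92, 80, 77, 75, 72, 72, 71, 48
The 2 values of 72 occupy positions 5–6 → each gets rank 5.
Ana has value 77 → rank 3.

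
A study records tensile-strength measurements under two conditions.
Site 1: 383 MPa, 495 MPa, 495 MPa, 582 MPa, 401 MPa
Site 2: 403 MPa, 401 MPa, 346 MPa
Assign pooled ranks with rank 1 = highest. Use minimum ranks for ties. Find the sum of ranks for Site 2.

Sorted (descending): 582, 495, 495, 403, 401, 401, 383, 346
The 2 values of 495 occupy positions 2–3 → each gets rank 2.
The 2 values of 401 occupy positions 5–6 → each gets rank 5.
Site 2 values → pooled ranks: 403→4, 401→5, 346→8
Rank sum = 4 + 5 + 8 = 17

17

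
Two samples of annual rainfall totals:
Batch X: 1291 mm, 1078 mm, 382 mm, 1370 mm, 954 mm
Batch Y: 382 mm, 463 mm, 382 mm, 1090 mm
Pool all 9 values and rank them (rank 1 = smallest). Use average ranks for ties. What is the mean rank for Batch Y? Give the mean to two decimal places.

Sorted (ascending): 382, 382, 382, 463, 954, 1078, 1090, 1291, 1370
The 3 values of 382 occupy positions 1–3 → average rank 2.
Batch Y values → pooled ranks: 382→2, 463→4, 382→2, 1090→7
Mean rank = (2 + 4 + 2 + 7) / 4 = 3.75

3.75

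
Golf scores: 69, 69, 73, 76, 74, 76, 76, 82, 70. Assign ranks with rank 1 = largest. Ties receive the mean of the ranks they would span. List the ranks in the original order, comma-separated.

8.5, 8.5, 6, 3, 5, 3, 3, 1, 7

Sorted (descending): 82, 76, 76, 76, 74, 73, 70, 69, 69
The 3 values of 76 occupy positions 2–4 → average rank 3.
The 2 values of 69 occupy positions 8–9 → average rank (8+9)/2 = 8.5.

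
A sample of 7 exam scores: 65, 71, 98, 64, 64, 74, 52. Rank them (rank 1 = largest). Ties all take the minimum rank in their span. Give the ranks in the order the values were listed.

Sorted (descending): 98, 74, 71, 65, 64, 64, 52
The 2 values of 64 occupy positions 5–6 → each gets rank 5.

4, 3, 1, 5, 5, 2, 7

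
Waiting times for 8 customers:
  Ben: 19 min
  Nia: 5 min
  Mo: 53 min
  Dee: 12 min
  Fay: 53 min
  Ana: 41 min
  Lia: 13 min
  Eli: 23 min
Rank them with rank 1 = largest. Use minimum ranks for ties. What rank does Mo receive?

1

Sorted (descending): 53, 53, 41, 23, 19, 13, 12, 5
The 2 values of 53 occupy positions 1–2 → each gets rank 1.
Mo has value 53 min → rank 1.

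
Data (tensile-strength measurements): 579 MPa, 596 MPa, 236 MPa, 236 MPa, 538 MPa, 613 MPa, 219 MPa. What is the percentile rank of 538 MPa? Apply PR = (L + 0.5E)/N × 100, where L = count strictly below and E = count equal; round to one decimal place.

50.0

N = 7.
Strictly below 538: 3. Equal to 538: 1.
PR = (3 + 0.5·1)/7 × 100 = 50.0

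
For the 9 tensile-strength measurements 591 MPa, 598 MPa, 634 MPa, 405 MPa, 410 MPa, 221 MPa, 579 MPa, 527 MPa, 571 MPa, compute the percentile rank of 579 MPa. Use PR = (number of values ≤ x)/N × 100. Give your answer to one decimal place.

66.7

N = 9.
Strictly below 579: 5. Equal to 579: 1.
PR = 6/9 × 100 = 66.7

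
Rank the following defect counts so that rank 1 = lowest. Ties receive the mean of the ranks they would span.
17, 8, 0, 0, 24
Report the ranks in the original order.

Sorted (ascending): 0, 0, 8, 17, 24
The 2 values of 0 occupy positions 1–2 → average rank (1+2)/2 = 1.5.

4, 3, 1.5, 1.5, 5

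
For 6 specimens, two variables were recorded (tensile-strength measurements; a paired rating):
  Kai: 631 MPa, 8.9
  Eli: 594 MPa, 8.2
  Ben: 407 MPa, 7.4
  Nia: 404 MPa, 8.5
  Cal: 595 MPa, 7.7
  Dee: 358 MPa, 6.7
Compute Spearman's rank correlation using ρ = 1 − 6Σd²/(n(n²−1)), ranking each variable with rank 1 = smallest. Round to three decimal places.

Ranks of variable 1: 6, 4, 3, 2, 5, 1
Ranks of variable 2: 6, 4, 2, 5, 3, 1
d = r₁ − r₂: 0, 0, 1, -3, 2, 0
d²: 0, 0, 1, 9, 4, 0; Σd² = 14
ρ = 1 − 6·14/(6·35) = 1 − 84/210 = 0.600

0.600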